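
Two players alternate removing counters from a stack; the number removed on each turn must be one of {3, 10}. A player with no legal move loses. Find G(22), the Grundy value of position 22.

n :  0  1  2  3  4  5  6  7  8  9 10 11 12 13 14 15 16 17 18 19 20 21 22
G :  0  0  0  1  1  1  0  0  0  1  1  1  2  0  0  0  1  1  1  0  0  0  1

1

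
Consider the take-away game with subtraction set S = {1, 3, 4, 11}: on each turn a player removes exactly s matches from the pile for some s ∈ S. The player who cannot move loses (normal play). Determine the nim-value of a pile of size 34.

n :  0  1  2  3  4  5  6  7  8  9 10 11 12 13 14 15 16 17 18 19 20 21 22 23 24 25 26 27 28 29 30 31 32 33 34
G :  0  1  0  1  2  3  2  0  1  0  1  2  3  2  0  1  0  1  2  3  2  0  1  0  1  2  3  2  0  1  0  1  2  3  2

2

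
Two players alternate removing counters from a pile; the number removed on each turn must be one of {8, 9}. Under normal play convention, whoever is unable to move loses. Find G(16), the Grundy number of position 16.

2

G(0) = 0
G(1) = mex{} = 0
G(2) = mex{} = 0
G(3) = mex{} = 0
G(4) = mex{} = 0
G(5) = mex{} = 0
G(6) = mex{} = 0
G(7) = mex{} = 0
G(8) = mex{0} = 1
G(9) = mex{0,0} = 1
G(10) = mex{0,0} = 1
G(11) = mex{0,0} = 1
G(12) = mex{0,0} = 1
G(13) = mex{0,0} = 1
G(14) = mex{0,0} = 1
G(15) = mex{0,0} = 1
G(16) = mex{1,0} = 2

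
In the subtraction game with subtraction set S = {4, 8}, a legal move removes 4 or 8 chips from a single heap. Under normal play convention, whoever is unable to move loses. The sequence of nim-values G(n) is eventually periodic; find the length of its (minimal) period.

12

G(0) = 0
G(1) = mex{} = 0
G(2) = mex{} = 0
G(3) = mex{} = 0
G(4) = mex{0} = 1
G(5) = mex{0} = 1
G(6) = mex{0} = 1
G(7) = mex{0} = 1
G(8) = mex{1,0} = 2
G(9) = mex{1,0} = 2
G(10) = mex{1,0} = 2
G(11) = mex{1,0} = 2
G(12) = mex{2,1} = 0
G(13) = mex{2,1} = 0
G(14) = mex{2,1} = 0
G(15) = mex{2,1} = 0
G(16) = mex{0,2} = 1
G(17) = mex{0,2} = 1
G(18) = mex{0,2} = 1
G(19) = mex{0,2} = 1
G(20) = mex{1,0} = 2
G(21) = mex{1,0} = 2
G(22) = mex{1,0} = 2
G(23) = mex{1,0} = 2
G(24) = mex{2,1} = 0
G(25) = mex{2,1} = 0
G(n+12) = G(n) holds for n = 0,…,7 (a full window of length max(S) = 8), so the sequence is purely periodic with period 12.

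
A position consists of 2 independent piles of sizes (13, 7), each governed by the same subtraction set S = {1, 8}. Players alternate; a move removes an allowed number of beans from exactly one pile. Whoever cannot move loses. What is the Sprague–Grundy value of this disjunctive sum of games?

1

All piles use S = {1, 8}:
n :  0  1  2  3  4  5  6  7  8  9 10 11 12 13
G :  0  1  0  1  0  1  0  1  2  0  1  0  1  0
Pile A: G(13) = 0.
Pile B: G(7) = 1.
Combined Grundy value = 0 ⊕ 1 = 1.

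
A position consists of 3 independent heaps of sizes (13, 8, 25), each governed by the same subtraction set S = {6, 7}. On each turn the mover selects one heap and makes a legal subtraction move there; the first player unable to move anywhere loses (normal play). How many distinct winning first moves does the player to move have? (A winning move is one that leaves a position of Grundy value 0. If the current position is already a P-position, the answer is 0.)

1

All heaps use S = {6, 7}:
n :  0  1  2  3  4  5  6  7  8  9 10 11 12 13 14 15 16 17 18 19 20 21 22 23 24 25
G :  0  0  0  0  0  0  1  1  1  1  1  1  2  0  0  0  0  0  0  1  1  1  1  1  1  2
Heap A: G(13) = 0.
Heap B: G(8) = 1.
Heap C: G(25) = 2.
Combined Grundy value = 0 ⊕ 1 ⊕ 2 = 3.
A winning move leaves total XOR = 0, i.e. changes one component's Grundy value g to g ⊕ X where X is the current total.
Heap A: need g' = 0⊕3 = 3. Options: 13−6→G=1, 13−7→G=1. Hits: 0.
Heap B: need g' = 1⊕3 = 2. Options: 8−6→G=0, 8−7→G=0. Hits: 0.
Heap C: need g' = 2⊕3 = 1. Options: 25−6→G=1, 25−7→G=0. Hits: 1.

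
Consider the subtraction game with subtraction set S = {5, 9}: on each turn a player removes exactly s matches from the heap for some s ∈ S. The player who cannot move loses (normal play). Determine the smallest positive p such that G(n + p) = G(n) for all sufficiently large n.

n :  0  1  2  3  4  5  6  7  8  9 10 11 12 13 14 15 16 17 18 19 20 21 22 23 24 25 26 27 28 29
G :  0  0  0  0  0  1  1  1  1  1  2  2  2  2  0  0  0  0  0  1  1  1  1  1  2  2  2  2  0  0
G(n+14) = G(n) holds for n = 0,…,8 (a full window of length max(S) = 9), so the sequence is purely periodic with period 14.

14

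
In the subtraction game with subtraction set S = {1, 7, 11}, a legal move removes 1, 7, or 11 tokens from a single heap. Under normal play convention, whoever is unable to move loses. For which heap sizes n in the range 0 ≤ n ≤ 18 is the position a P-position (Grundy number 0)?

G(0) = 0
G(1) = mex{0} = 1
G(2) = mex{1} = 0
G(3) = mex{0} = 1
G(4) = mex{1} = 0
G(5) = mex{0} = 1
G(6) = mex{1} = 0
G(7) = mex{0,0} = 1
G(8) = mex{1,1} = 0
G(9) = mex{0,0} = 1
G(10) = mex{1,1} = 0
G(11) = mex{0,0,0} = 1
G(12) = mex{1,1,1} = 0
G(13) = mex{0,0,0} = 1
G(14) = mex{1,1,1} = 0
G(15) = mex{0,0,0} = 1
G(16) = mex{1,1,1} = 0
G(17) = mex{0,0,0} = 1
G(18) = mex{1,1,1} = 0
P-positions are exactly the n with G(n) = 0.

0, 2, 4, 6, 8, 10, 12, 14, 16, 18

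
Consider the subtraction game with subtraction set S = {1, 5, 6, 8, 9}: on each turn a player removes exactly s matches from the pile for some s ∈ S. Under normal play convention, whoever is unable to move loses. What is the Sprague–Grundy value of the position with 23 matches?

3

G(0) = 0
G(1) = mex{0} = 1
G(2) = mex{1} = 0
G(3) = mex{0} = 1
G(4) = mex{1} = 0
G(5) = mex{0,0} = 1
G(6) = mex{1,1,0} = 2
G(7) = mex{2,0,1} = 3
G(8) = mex{3,1,0,0} = 2
G(9) = mex{2,0,1,1,0} = 3
G(10) = mex{3,1,0,0,1} = 2
G(11) = mex{2,2,1,1,0} = 3
G(12) = mex{3,3,2,0,1} = 4
G(13) = mex{4,2,3,1,0} = 5
G(14) = mex{5,3,2,2,1} = 0
G(15) = mex{0,2,3,3,2} = 1
G(16) = mex{1,3,2,2,3} = 0
G(17) = mex{0,4,3,3,2} = 1
G(18) = mex{1,5,4,2,3} = 0
G(19) = mex{0,0,5,3,2} = 1
G(20) = mex{1,1,0,4,3} = 2
G(21) = mex{2,0,1,5,4} = 3
G(22) = mex{3,1,0,0,5} = 2
G(23) = mex{2,0,1,1,0} = 3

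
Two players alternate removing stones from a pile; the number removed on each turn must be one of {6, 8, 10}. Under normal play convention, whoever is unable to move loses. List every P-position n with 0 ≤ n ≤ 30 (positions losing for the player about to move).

G(0) = 0
G(1) = mex{} = 0
G(2) = mex{} = 0
G(3) = mex{} = 0
G(4) = mex{} = 0
G(5) = mex{} = 0
G(6) = mex{0} = 1
G(7) = mex{0} = 1
G(8) = mex{0,0} = 1
G(9) = mex{0,0} = 1
G(10) = mex{0,0,0} = 1
G(11) = mex{0,0,0} = 1
G(12) = mex{1,0,0} = 2
G(13) = mex{1,0,0} = 2
G(14) = mex{1,1,0} = 2
G(15) = mex{1,1,0} = 2
G(16) = mex{1,1,1} = 0
G(17) = mex{1,1,1} = 0
G(18) = mex{2,1,1} = 0
G(19) = mex{2,1,1} = 0
G(20) = mex{2,2,1} = 0
G(21) = mex{2,2,1} = 0
G(22) = mex{0,2,2} = 1
G(23) = mex{0,2,2} = 1
G(24) = mex{0,0,2} = 1
G(25) = mex{0,0,2} = 1
G(26) = mex{0,0,0} = 1
G(27) = mex{0,0,0} = 1
G(28) = mex{1,0,0} = 2
G(29) = mex{1,0,0} = 2
G(30) = mex{1,1,0} = 2
P-positions are exactly the n with G(n) = 0.

0, 1, 2, 3, 4, 5, 16, 17, 18, 19, 20, 21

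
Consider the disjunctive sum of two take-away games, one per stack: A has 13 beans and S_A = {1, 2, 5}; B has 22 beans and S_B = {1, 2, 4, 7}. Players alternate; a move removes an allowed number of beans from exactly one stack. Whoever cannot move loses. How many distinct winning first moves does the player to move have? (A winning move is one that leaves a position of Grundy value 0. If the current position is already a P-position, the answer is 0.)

Stack A, S = {1, 2, 5}:
G(0) = 0
G(1) = mex{0} = 1
G(2) = mex{1,0} = 2
G(3) = mex{2,1} = 0
G(4) = mex{0,2} = 1
G(5) = mex{1,0,0} = 2
G(6) = mex{2,1,1} = 0
G(7) = mex{0,2,2} = 1
G(8) = mex{1,0,0} = 2
G(9) = mex{2,1,1} = 0
G(10) = mex{0,2,2} = 1
G(11) = mex{1,0,0} = 2
G(12) = mex{2,1,1} = 0
G(13) = mex{0,2,2} = 1
G_A(13) = 1.
Stack B, S = {1, 2, 4, 7}:
G(0) = 0
G(1) = mex{0} = 1
G(2) = mex{1,0} = 2
G(3) = mex{2,1} = 0
G(4) = mex{0,2,0} = 1
G(5) = mex{1,0,1} = 2
G(6) = mex{2,1,2} = 0
G(7) = mex{0,2,0,0} = 1
G(8) = mex{1,0,1,1} = 2
G(9) = mex{2,1,2,2} = 0
G(10) = mex{0,2,0,0} = 1
G(11) = mex{1,0,1,1} = 2
G(12) = mex{2,1,2,2} = 0
G(13) = mex{0,2,0,0} = 1
G(14) = mex{1,0,1,1} = 2
G(15) = mex{2,1,2,2} = 0
G(16) = mex{0,2,0,0} = 1
G(17) = mex{1,0,1,1} = 2
G(18) = mex{2,1,2,2} = 0
G(19) = mex{0,2,0,0} = 1
G(20) = mex{1,0,1,1} = 2
G(21) = mex{2,1,2,2} = 0
G(22) = mex{0,2,0,0} = 1
G_B(22) = 1.
Combined Grundy value = 1 ⊕ 1 = 0.
A winning move leaves total XOR = 0, i.e. changes one component's Grundy value g to g ⊕ X where X is the current total.
Stack A: target g' = 1⊕0 = 1, but every legal move changes the Grundy value (mex property), so 0 moves.
Stack B: target g' = 1⊕0 = 1, but every legal move changes the Grundy value (mex property), so 0 moves.

0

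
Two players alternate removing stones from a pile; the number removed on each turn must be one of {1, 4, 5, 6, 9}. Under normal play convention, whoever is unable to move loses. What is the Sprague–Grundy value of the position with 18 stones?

4

G(0) = 0
G(1) = mex{0} = 1
G(2) = mex{1} = 0
G(3) = mex{0} = 1
G(4) = mex{1,0} = 2
G(5) = mex{2,1,0} = 3
G(6) = mex{3,0,1,0} = 2
G(7) = mex{2,1,0,1} = 3
G(8) = mex{3,2,1,0} = 4
G(9) = mex{4,3,2,1,0} = 5
G(10) = mex{5,2,3,2,1} = 0
G(11) = mex{0,3,2,3,0} = 1
G(12) = mex{1,4,3,2,1} = 0
G(13) = mex{0,5,4,3,2} = 1
G(14) = mex{1,0,5,4,3} = 2
G(15) = mex{2,1,0,5,2} = 3
G(16) = mex{3,0,1,0,3} = 2
G(17) = mex{2,1,0,1,4} = 3
G(18) = mex{3,2,1,0,5} = 4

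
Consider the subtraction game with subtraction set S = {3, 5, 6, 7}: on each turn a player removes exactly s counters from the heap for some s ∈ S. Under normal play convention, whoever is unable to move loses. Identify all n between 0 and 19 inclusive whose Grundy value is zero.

0, 1, 2, 10, 11, 12

G(0) = 0
G(1) = mex{} = 0
G(2) = mex{} = 0
G(3) = mex{0} = 1
G(4) = mex{0} = 1
G(5) = mex{0,0} = 1
G(6) = mex{1,0,0} = 2
G(7) = mex{1,0,0,0} = 2
G(8) = mex{1,1,0,0} = 2
G(9) = mex{2,1,1,0} = 3
G(10) = mex{2,1,1,1} = 0
G(11) = mex{2,2,1,1} = 0
G(12) = mex{3,2,2,1} = 0
G(13) = mex{0,2,2,2} = 1
G(14) = mex{0,3,2,2} = 1
G(15) = mex{0,0,3,2} = 1
G(16) = mex{1,0,0,3} = 2
G(17) = mex{1,0,0,0} = 2
G(18) = mex{1,1,0,0} = 2
G(19) = mex{2,1,1,0} = 3
P-positions are exactly the n with G(n) = 0.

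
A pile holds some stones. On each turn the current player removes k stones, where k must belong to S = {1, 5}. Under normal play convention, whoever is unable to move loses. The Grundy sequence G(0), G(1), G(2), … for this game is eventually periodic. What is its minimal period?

G(0) = 0
G(1) = mex{0} = 1
G(2) = mex{1} = 0
G(3) = mex{0} = 1
G(4) = mex{1} = 0
G(5) = mex{0,0} = 1
G(6) = mex{1,1} = 0
G(7) = mex{0,0} = 1
G(8) = mex{1,1} = 0
G(9) = mex{0,0} = 1
G(10) = mex{1,1} = 0
G(11) = mex{0,0} = 1
G(12) = mex{1,1} = 0
G(13) = mex{0,0} = 1
G(14) = mex{1,1} = 0
G(n+2) = G(n) holds for n = 0,…,4 (a full window of length max(S) = 5), so the sequence is purely periodic with period 2.

2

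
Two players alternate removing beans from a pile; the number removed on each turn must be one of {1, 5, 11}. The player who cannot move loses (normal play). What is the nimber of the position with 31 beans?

1

n :  0  1  2  3  4  5  6  7  8  9 10 11 12 13 14 15 16 17 18 19 20 21 22 23 24 25 26 27 28 29 30 31
G :  0  1  0  1  0  1  0  1  0  1  0  1  0  1  0  1  0  1  0  1  0  1  0  1  0  1  0  1  0  1  0  1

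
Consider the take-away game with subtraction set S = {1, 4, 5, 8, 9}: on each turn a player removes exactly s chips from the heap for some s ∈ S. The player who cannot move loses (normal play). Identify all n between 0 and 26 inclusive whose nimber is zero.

0, 2, 12, 14, 24, 26

n :  0  1  2  3  4  5  6  7  8  9 10 11 12 13 14 15 16 17 18 19 20 21 22 23 24 25 26
G :  0  1  0  1  2  3  2  3  4  5  4  5  0  1  0  1  2  3  2  3  4  5  4  5  0  1  0
P-positions are exactly the n with G(n) = 0.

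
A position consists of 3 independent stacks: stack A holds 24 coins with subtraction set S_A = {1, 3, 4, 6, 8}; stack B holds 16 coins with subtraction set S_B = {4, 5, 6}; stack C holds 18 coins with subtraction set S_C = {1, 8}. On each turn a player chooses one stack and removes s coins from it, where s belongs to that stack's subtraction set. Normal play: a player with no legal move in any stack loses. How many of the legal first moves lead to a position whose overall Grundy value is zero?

0

Stack A, S = {1, 3, 4, 6, 8}:
n :  0  1  2  3  4  5  6  7  8  9 10 11 12 13 14 15 16 17 18 19 20 21 22 23 24
G :  0  1  0  1  2  3  2  0  1  0  1  2  3  2  0  1  0  1  2  3  2  0  1  0  1
G_A(24) = 1.
Stack B, S = {4, 5, 6}:
G(0) = 0
G(1) = mex{} = 0
G(2) = mex{} = 0
G(3) = mex{} = 0
G(4) = mex{0} = 1
G(5) = mex{0,0} = 1
G(6) = mex{0,0,0} = 1
G(7) = mex{0,0,0} = 1
G(8) = mex{1,0,0} = 2
G(9) = mex{1,1,0} = 2
G(10) = mex{1,1,1} = 0
G(11) = mex{1,1,1} = 0
G(12) = mex{2,1,1} = 0
G(13) = mex{2,2,1} = 0
G(14) = mex{0,2,2} = 1
G(15) = mex{0,0,2} = 1
G(16) = mex{0,0,0} = 1
G_B(16) = 1.
Stack C, S = {1, 8}:
G(0) = 0
G(1) = mex{0} = 1
G(2) = mex{1} = 0
G(3) = mex{0} = 1
G(4) = mex{1} = 0
G(5) = mex{0} = 1
G(6) = mex{1} = 0
G(7) = mex{0} = 1
G(8) = mex{1,0} = 2
G(9) = mex{2,1} = 0
G(10) = mex{0,0} = 1
G(11) = mex{1,1} = 0
G(12) = mex{0,0} = 1
G(13) = mex{1,1} = 0
G(14) = mex{0,0} = 1
G(15) = mex{1,1} = 0
G(16) = mex{0,2} = 1
G(17) = mex{1,0} = 2
G(18) = mex{2,1} = 0
G_C(18) = 0.
Combined Grundy value = 1 ⊕ 1 ⊕ 0 = 0.
A winning move leaves total XOR = 0, i.e. changes one component's Grundy value g to g ⊕ X where X is the current total.
Stack A: target g' = 1⊕0 = 1, but every legal move changes the Grundy value (mex property), so 0 moves.
Stack B: target g' = 1⊕0 = 1, but every legal move changes the Grundy value (mex property), so 0 moves.
Stack C: target g' = 0⊕0 = 0, but every legal move changes the Grundy value (mex property), so 0 moves.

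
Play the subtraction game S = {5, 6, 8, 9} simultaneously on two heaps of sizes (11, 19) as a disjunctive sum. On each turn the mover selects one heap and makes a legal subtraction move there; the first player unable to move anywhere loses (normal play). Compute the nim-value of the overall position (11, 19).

All heaps use S = {5, 6, 8, 9}:
G(0) = 0
G(1) = mex{} = 0
G(2) = mex{} = 0
G(3) = mex{} = 0
G(4) = mex{} = 0
G(5) = mex{0} = 1
G(6) = mex{0,0} = 1
G(7) = mex{0,0} = 1
G(8) = mex{0,0,0} = 1
G(9) = mex{0,0,0,0} = 1
G(10) = mex{1,0,0,0} = 2
G(11) = mex{1,1,0,0} = 2
G(12) = mex{1,1,0,0} = 2
G(13) = mex{1,1,1,0} = 2
G(14) = mex{1,1,1,1} = 0
G(15) = mex{2,1,1,1} = 0
G(16) = mex{2,2,1,1} = 0
G(17) = mex{2,2,1,1} = 0
G(18) = mex{2,2,2,1} = 0
G(19) = mex{0,2,2,2} = 1
Heap A: G(11) = 2.
Heap B: G(19) = 1.
Combined Grundy value = 2 ⊕ 1 = 3.

3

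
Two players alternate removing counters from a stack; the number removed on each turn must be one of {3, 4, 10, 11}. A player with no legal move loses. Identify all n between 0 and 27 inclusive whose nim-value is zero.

G(0) = 0
G(1) = mex{} = 0
G(2) = mex{} = 0
G(3) = mex{0} = 1
G(4) = mex{0,0} = 1
G(5) = mex{0,0} = 1
G(6) = mex{1,0} = 2
G(7) = mex{1,1} = 0
G(8) = mex{1,1} = 0
G(9) = mex{2,1} = 0
G(10) = mex{0,2,0} = 1
G(11) = mex{0,0,0,0} = 1
G(12) = mex{0,0,0,0} = 1
G(13) = mex{1,0,1,0} = 2
G(14) = mex{1,1,1,1} = 0
G(15) = mex{1,1,1,1} = 0
G(16) = mex{2,1,2,1} = 0
G(17) = mex{0,2,0,2} = 1
G(18) = mex{0,0,0,0} = 1
G(19) = mex{0,0,0,0} = 1
G(20) = mex{1,0,1,0} = 2
G(21) = mex{1,1,1,1} = 0
G(22) = mex{1,1,1,1} = 0
G(23) = mex{2,1,2,1} = 0
G(24) = mex{0,2,0,2} = 1
G(25) = mex{0,0,0,0} = 1
G(26) = mex{0,0,0,0} = 1
G(27) = mex{1,0,1,0} = 2
P-positions are exactly the n with G(n) = 0.

0, 1, 2, 7, 8, 9, 14, 15, 16, 21, 22, 23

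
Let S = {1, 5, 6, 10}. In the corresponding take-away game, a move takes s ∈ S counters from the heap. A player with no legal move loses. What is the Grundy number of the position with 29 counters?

n :  0  1  2  3  4  5  6  7  8  9 10 11 12 13 14 15 16 17 18 19 20 21 22 23 24 25 26 27 28 29
G :  0  1  0  1  0  1  2  3  2  3  2  0  1  0  1  0  1  2  3  2  3  2  0  1  0  1  0  1  2  3

3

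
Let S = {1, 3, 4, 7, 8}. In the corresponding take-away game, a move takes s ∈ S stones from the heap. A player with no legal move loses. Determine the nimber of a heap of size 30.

4

n :  0  1  2  3  4  5  6  7  8  9 10 11 12 13 14 15 16 17 18 19 20 21 22 23 24 25 26 27 28 29 30
G :  0  1  0  1  2  3  2  3  4  5  4  0  1  0  1  2  3  2  3  4  5  4  0  1  0  1  2  3  2  3  4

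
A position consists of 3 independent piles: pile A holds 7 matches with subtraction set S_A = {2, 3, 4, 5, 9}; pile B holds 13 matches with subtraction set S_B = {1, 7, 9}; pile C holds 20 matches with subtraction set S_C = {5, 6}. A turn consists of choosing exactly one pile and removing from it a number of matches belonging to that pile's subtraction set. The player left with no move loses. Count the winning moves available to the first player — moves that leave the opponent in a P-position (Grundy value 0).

Pile A, S = {2, 3, 4, 5, 9}:
n : 0 1 2 3 4 5 6 7
G : 0 0 1 1 2 2 3 0
G_A(7) = 0.
Pile B, S = {1, 7, 9}:
G(0) = 0
G(1) = mex{0} = 1
G(2) = mex{1} = 0
G(3) = mex{0} = 1
G(4) = mex{1} = 0
G(5) = mex{0} = 1
G(6) = mex{1} = 0
G(7) = mex{0,0} = 1
G(8) = mex{1,1} = 0
G(9) = mex{0,0,0} = 1
G(10) = mex{1,1,1} = 0
G(11) = mex{0,0,0} = 1
G(12) = mex{1,1,1} = 0
G(13) = mex{0,0,0} = 1
G_B(13) = 1.
Pile C, S = {5, 6}:
G(0) = 0
G(1) = mex{} = 0
G(2) = mex{} = 0
G(3) = mex{} = 0
G(4) = mex{} = 0
G(5) = mex{0} = 1
G(6) = mex{0,0} = 1
G(7) = mex{0,0} = 1
G(8) = mex{0,0} = 1
G(9) = mex{0,0} = 1
G(10) = mex{1,0} = 2
G(11) = mex{1,1} = 0
G(12) = mex{1,1} = 0
G(13) = mex{1,1} = 0
G(14) = mex{1,1} = 0
G(15) = mex{2,1} = 0
G(16) = mex{0,2} = 1
G(17) = mex{0,0} = 1
G(18) = mex{0,0} = 1
G(19) = mex{0,0} = 1
G(20) = mex{0,0} = 1
G_C(20) = 1.
Combined Grundy value = 0 ⊕ 1 ⊕ 1 = 0.
A winning move leaves total XOR = 0, i.e. changes one component's Grundy value g to g ⊕ X where X is the current total.
Pile A: target g' = 0⊕0 = 0, but every legal move changes the Grundy value (mex property), so 0 moves.
Pile B: target g' = 1⊕0 = 1, but every legal move changes the Grundy value (mex property), so 0 moves.
Pile C: target g' = 1⊕0 = 1, but every legal move changes the Grundy value (mex property), so 0 moves.

0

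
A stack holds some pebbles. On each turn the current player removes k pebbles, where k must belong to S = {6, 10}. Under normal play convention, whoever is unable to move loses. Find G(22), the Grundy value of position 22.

1

n :  0  1  2  3  4  5  6  7  8  9 10 11 12 13 14 15 16 17 18 19 20 21 22
G :  0  0  0  0  0  0  1  1  1  1  1  1  2  2  2  2  0  0  0  0  0  0  1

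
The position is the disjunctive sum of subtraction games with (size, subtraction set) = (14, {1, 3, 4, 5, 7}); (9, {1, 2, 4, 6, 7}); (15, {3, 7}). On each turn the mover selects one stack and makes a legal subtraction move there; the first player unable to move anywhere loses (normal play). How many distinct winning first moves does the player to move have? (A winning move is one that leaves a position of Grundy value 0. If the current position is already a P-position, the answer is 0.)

1

Stack A, S = {1, 3, 4, 5, 7}:
G(0) = 0
G(1) = mex{0} = 1
G(2) = mex{1} = 0
G(3) = mex{0,0} = 1
G(4) = mex{1,1,0} = 2
G(5) = mex{2,0,1,0} = 3
G(6) = mex{3,1,0,1} = 2
G(7) = mex{2,2,1,0,0} = 3
G(8) = mex{3,3,2,1,1} = 0
G(9) = mex{0,2,3,2,0} = 1
G(10) = mex{1,3,2,3,1} = 0
G(11) = mex{0,0,3,2,2} = 1
G(12) = mex{1,1,0,3,3} = 2
G(13) = mex{2,0,1,0,2} = 3
G(14) = mex{3,1,0,1,3} = 2
G_A(14) = 2.
Stack B, S = {1, 2, 4, 6, 7}:
G(0) = 0
G(1) = mex{0} = 1
G(2) = mex{1,0} = 2
G(3) = mex{2,1} = 0
G(4) = mex{0,2,0} = 1
G(5) = mex{1,0,1} = 2
G(6) = mex{2,1,2,0} = 3
G(7) = mex{3,2,0,1,0} = 4
G(8) = mex{4,3,1,2,1} = 0
G(9) = mex{0,4,2,0,2} = 1
G_B(9) = 1.
Stack C, S = {3, 7}:
G(0) = 0
G(1) = mex{} = 0
G(2) = mex{} = 0
G(3) = mex{0} = 1
G(4) = mex{0} = 1
G(5) = mex{0} = 1
G(6) = mex{1} = 0
G(7) = mex{1,0} = 2
G(8) = mex{1,0} = 2
G(9) = mex{0,0} = 1
G(10) = mex{2,1} = 0
G(11) = mex{2,1} = 0
G(12) = mex{1,1} = 0
G(13) = mex{0,0} = 1
G(14) = mex{0,2} = 1
G(15) = mex{0,2} = 1
G_C(15) = 1.
Combined Grundy value = 2 ⊕ 1 ⊕ 1 = 2.
A winning move leaves total XOR = 0, i.e. changes one component's Grundy value g to g ⊕ X where X is the current total.
Stack A: need g' = 2⊕2 = 0. Options: 14−1→G=3, 14−3→G=1, 14−4→G=0, 14−5→G=1, 14−7→G=3. Hits: 1.
Stack B: need g' = 1⊕2 = 3. Options: 9−1→G=0, 9−2→G=4, 9−4→G=2, 9−6→G=0, 9−7→G=2. Hits: 0.
Stack C: need g' = 1⊕2 = 3. Options: 15−3→G=0, 15−7→G=2. Hits: 0.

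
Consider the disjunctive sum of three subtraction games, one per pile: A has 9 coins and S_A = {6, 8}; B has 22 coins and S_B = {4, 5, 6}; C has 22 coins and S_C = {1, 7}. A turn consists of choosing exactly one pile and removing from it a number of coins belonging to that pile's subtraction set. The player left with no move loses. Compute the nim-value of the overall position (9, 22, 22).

Pile A, S = {6, 8}:
G(0) = 0
G(1) = mex{} = 0
G(2) = mex{} = 0
G(3) = mex{} = 0
G(4) = mex{} = 0
G(5) = mex{} = 0
G(6) = mex{0} = 1
G(7) = mex{0} = 1
G(8) = mex{0,0} = 1
G(9) = mex{0,0} = 1
G_A(9) = 1.
Pile B, S = {4, 5, 6}:
G(0) = 0
G(1) = mex{} = 0
G(2) = mex{} = 0
G(3) = mex{} = 0
G(4) = mex{0} = 1
G(5) = mex{0,0} = 1
G(6) = mex{0,0,0} = 1
G(7) = mex{0,0,0} = 1
G(8) = mex{1,0,0} = 2
G(9) = mex{1,1,0} = 2
G(10) = mex{1,1,1} = 0
G(11) = mex{1,1,1} = 0
G(12) = mex{2,1,1} = 0
G(13) = mex{2,2,1} = 0
G(14) = mex{0,2,2} = 1
G(15) = mex{0,0,2} = 1
G(16) = mex{0,0,0} = 1
G(17) = mex{0,0,0} = 1
G(18) = mex{1,0,0} = 2
G(19) = mex{1,1,0} = 2
G(20) = mex{1,1,1} = 0
G(21) = mex{1,1,1} = 0
G(22) = mex{2,1,1} = 0
G_B(22) = 0.
Pile C, S = {1, 7}:
G(0) = 0
G(1) = mex{0} = 1
G(2) = mex{1} = 0
G(3) = mex{0} = 1
G(4) = mex{1} = 0
G(5) = mex{0} = 1
G(6) = mex{1} = 0
G(7) = mex{0,0} = 1
G(8) = mex{1,1} = 0
G(9) = mex{0,0} = 1
G(10) = mex{1,1} = 0
G(11) = mex{0,0} = 1
G(12) = mex{1,1} = 0
G(13) = mex{0,0} = 1
G(14) = mex{1,1} = 0
G(15) = mex{0,0} = 1
G(16) = mex{1,1} = 0
G(17) = mex{0,0} = 1
G(18) = mex{1,1} = 0
G(19) = mex{0,0} = 1
G(20) = mex{1,1} = 0
G(21) = mex{0,0} = 1
G(22) = mex{1,1} = 0
G_C(22) = 0.
Combined Grundy value = 1 ⊕ 0 ⊕ 0 = 1.

1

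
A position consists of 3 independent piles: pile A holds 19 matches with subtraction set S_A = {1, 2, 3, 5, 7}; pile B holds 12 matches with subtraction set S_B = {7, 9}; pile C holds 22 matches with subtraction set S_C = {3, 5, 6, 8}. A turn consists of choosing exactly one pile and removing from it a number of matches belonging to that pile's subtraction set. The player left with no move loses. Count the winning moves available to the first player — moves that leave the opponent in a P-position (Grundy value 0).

3

Pile A, S = {1, 2, 3, 5, 7}:
G(0) = 0
G(1) = mex{0} = 1
G(2) = mex{1,0} = 2
G(3) = mex{2,1,0} = 3
G(4) = mex{3,2,1} = 0
G(5) = mex{0,3,2,0} = 1
G(6) = mex{1,0,3,1} = 2
G(7) = mex{2,1,0,2,0} = 3
G(8) = mex{3,2,1,3,1} = 0
G(9) = mex{0,3,2,0,2} = 1
G(10) = mex{1,0,3,1,3} = 2
G(11) = mex{2,1,0,2,0} = 3
G(12) = mex{3,2,1,3,1} = 0
G(13) = mex{0,3,2,0,2} = 1
G(14) = mex{1,0,3,1,3} = 2
G(15) = mex{2,1,0,2,0} = 3
G(16) = mex{3,2,1,3,1} = 0
G(17) = mex{0,3,2,0,2} = 1
G(18) = mex{1,0,3,1,3} = 2
G(19) = mex{2,1,0,2,0} = 3
G_A(19) = 3.
Pile B, S = {7, 9}:
G(0) = 0
G(1) = mex{} = 0
G(2) = mex{} = 0
G(3) = mex{} = 0
G(4) = mex{} = 0
G(5) = mex{} = 0
G(6) = mex{} = 0
G(7) = mex{0} = 1
G(8) = mex{0} = 1
G(9) = mex{0,0} = 1
G(10) = mex{0,0} = 1
G(11) = mex{0,0} = 1
G(12) = mex{0,0} = 1
G_B(12) = 1.
Pile C, S = {3, 5, 6, 8}:
n :  0  1  2  3  4  5  6  7  8  9 10 11 12 13 14 15 16 17 18 19 20 21 22
G :  0  0  0  1  1  1  2  2  2  3  3  0  0  0  1  1  1  2  2  2  3  3  0
G_C(22) = 0.
Combined Grundy value = 3 ⊕ 1 ⊕ 0 = 2.
A winning move leaves total XOR = 0, i.e. changes one component's Grundy value g to g ⊕ X where X is the current total.
Pile A: need g' = 3⊕2 = 1. Options: 19−1→G=2, 19−2→G=1, 19−3→G=0, 19−5→G=2, 19−7→G=0. Hits: 1.
Pile B: need g' = 1⊕2 = 3. Options: 12−7→G=0, 12−9→G=0. Hits: 0.
Pile C: need g' = 0⊕2 = 2. Options: 22−3→G=2, 22−5→G=2, 22−6→G=1, 22−8→G=1. Hits: 2.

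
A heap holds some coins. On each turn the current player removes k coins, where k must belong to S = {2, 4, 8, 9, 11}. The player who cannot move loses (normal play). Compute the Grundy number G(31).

3

n :  0  1  2  3  4  5  6  7  8  9 10 11 12 13 14 15 16 17 18 19 20 21 22 23 24 25 26 27 28 29 30 31
G :  0  0  1  1  2  2  0  0  1  1  2  2  3  0  4  1  5  2  3  0  0  1  1  2  2  0  0  1  1  2  2  3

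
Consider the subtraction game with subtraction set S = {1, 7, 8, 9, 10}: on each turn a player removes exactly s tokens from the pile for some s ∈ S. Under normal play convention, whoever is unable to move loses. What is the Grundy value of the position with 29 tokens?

2

n :  0  1  2  3  4  5  6  7  8  9 10 11 12 13 14 15 16 17 18 19 20 21 22 23 24 25 26 27 28 29
G :  0  1  0  1  0  1  0  1  2  3  2  3  2  3  2  3  4  0  1  0  1  0  1  0  1  2  3  2  3  2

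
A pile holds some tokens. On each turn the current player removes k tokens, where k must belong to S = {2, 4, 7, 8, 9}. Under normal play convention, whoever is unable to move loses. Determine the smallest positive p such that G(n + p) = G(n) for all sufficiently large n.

G(0) = 0
G(1) = mex{} = 0
G(2) = mex{0} = 1
G(3) = mex{0} = 1
G(4) = mex{1,0} = 2
G(5) = mex{1,0} = 2
G(6) = mex{2,1} = 0
G(7) = mex{2,1,0} = 3
G(8) = mex{0,2,0,0} = 1
G(9) = mex{3,2,1,0,0} = 4
G(10) = mex{1,0,1,1,0} = 2
G(11) = mex{4,3,2,1,1} = 0
G(12) = mex{2,1,2,2,1} = 0
G(13) = mex{0,4,0,2,2} = 1
G(14) = mex{0,2,3,0,2} = 1
G(15) = mex{1,0,1,3,0} = 2
G(16) = mex{1,0,4,1,3} = 2
G(17) = mex{2,1,2,4,1} = 0
G(18) = mex{2,1,0,2,4} = 3
G(19) = mex{0,2,0,0,2} = 1
G(20) = mex{3,2,1,0,0} = 4
G(21) = mex{1,0,1,1,0} = 2
G(22) = mex{4,3,2,1,1} = 0
G(23) = mex{2,1,2,2,1} = 0
G(n+11) = G(n) holds for n = 0,…,8 (a full window of length max(S) = 9), so the sequence is purely periodic with period 11.

11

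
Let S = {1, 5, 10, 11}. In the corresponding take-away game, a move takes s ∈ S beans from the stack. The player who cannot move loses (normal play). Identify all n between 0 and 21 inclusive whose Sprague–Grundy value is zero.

0, 2, 4, 6, 8, 20

n :  0  1  2  3  4  5  6  7  8  9 10 11 12 13 14 15 16 17 18 19 20 21
G :  0  1  0  1  0  1  0  1  0  1  2  3  2  3  2  3  2  3  2  3  0  1
P-positions are exactly the n with G(n) = 0.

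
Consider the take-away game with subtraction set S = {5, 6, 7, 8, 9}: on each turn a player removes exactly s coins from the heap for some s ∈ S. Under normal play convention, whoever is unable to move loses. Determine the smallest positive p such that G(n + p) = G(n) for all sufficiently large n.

14

G(0) = 0
G(1) = mex{} = 0
G(2) = mex{} = 0
G(3) = mex{} = 0
G(4) = mex{} = 0
G(5) = mex{0} = 1
G(6) = mex{0,0} = 1
G(7) = mex{0,0,0} = 1
G(8) = mex{0,0,0,0} = 1
G(9) = mex{0,0,0,0,0} = 1
G(10) = mex{1,0,0,0,0} = 2
G(11) = mex{1,1,0,0,0} = 2
G(12) = mex{1,1,1,0,0} = 2
G(13) = mex{1,1,1,1,0} = 2
G(14) = mex{1,1,1,1,1} = 0
G(15) = mex{2,1,1,1,1} = 0
G(16) = mex{2,2,1,1,1} = 0
G(17) = mex{2,2,2,1,1} = 0
G(18) = mex{2,2,2,2,1} = 0
G(19) = mex{0,2,2,2,2} = 1
G(20) = mex{0,0,2,2,2} = 1
G(21) = mex{0,0,0,2,2} = 1
G(22) = mex{0,0,0,0,2} = 1
G(23) = mex{0,0,0,0,0} = 1
G(24) = mex{1,0,0,0,0} = 2
G(25) = mex{1,1,0,0,0} = 2
G(26) = mex{1,1,1,0,0} = 2
G(27) = mex{1,1,1,1,0} = 2
G(28) = mex{1,1,1,1,1} = 0
G(29) = mex{2,1,1,1,1} = 0
G(n+14) = G(n) holds for n = 0,…,8 (a full window of length max(S) = 9), so the sequence is purely periodic with period 14.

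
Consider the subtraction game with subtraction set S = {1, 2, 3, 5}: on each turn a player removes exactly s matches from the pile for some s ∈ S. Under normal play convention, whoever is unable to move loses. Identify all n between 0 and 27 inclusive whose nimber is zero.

0, 4, 8, 12, 16, 20, 24

G(0) = 0
G(1) = mex{0} = 1
G(2) = mex{1,0} = 2
G(3) = mex{2,1,0} = 3
G(4) = mex{3,2,1} = 0
G(5) = mex{0,3,2,0} = 1
G(6) = mex{1,0,3,1} = 2
G(7) = mex{2,1,0,2} = 3
G(8) = mex{3,2,1,3} = 0
G(9) = mex{0,3,2,0} = 1
G(10) = mex{1,0,3,1} = 2
G(11) = mex{2,1,0,2} = 3
G(12) = mex{3,2,1,3} = 0
G(13) = mex{0,3,2,0} = 1
G(14) = mex{1,0,3,1} = 2
G(15) = mex{2,1,0,2} = 3
G(16) = mex{3,2,1,3} = 0
G(17) = mex{0,3,2,0} = 1
G(18) = mex{1,0,3,1} = 2
G(19) = mex{2,1,0,2} = 3
G(20) = mex{3,2,1,3} = 0
G(21) = mex{0,3,2,0} = 1
G(22) = mex{1,0,3,1} = 2
G(23) = mex{2,1,0,2} = 3
G(24) = mex{3,2,1,3} = 0
G(25) = mex{0,3,2,0} = 1
G(26) = mex{1,0,3,1} = 2
G(27) = mex{2,1,0,2} = 3
P-positions are exactly the n with G(n) = 0.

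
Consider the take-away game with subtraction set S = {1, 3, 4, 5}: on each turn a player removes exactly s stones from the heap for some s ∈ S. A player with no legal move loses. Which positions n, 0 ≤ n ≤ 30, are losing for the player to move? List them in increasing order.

G(0) = 0
G(1) = mex{0} = 1
G(2) = mex{1} = 0
G(3) = mex{0,0} = 1
G(4) = mex{1,1,0} = 2
G(5) = mex{2,0,1,0} = 3
G(6) = mex{3,1,0,1} = 2
G(7) = mex{2,2,1,0} = 3
G(8) = mex{3,3,2,1} = 0
G(9) = mex{0,2,3,2} = 1
G(10) = mex{1,3,2,3} = 0
G(11) = mex{0,0,3,2} = 1
G(12) = mex{1,1,0,3} = 2
G(13) = mex{2,0,1,0} = 3
G(14) = mex{3,1,0,1} = 2
G(15) = mex{2,2,1,0} = 3
G(16) = mex{3,3,2,1} = 0
G(17) = mex{0,2,3,2} = 1
G(18) = mex{1,3,2,3} = 0
G(19) = mex{0,0,3,2} = 1
G(20) = mex{1,1,0,3} = 2
G(21) = mex{2,0,1,0} = 3
G(22) = mex{3,1,0,1} = 2
G(23) = mex{2,2,1,0} = 3
G(24) = mex{3,3,2,1} = 0
G(25) = mex{0,2,3,2} = 1
G(26) = mex{1,3,2,3} = 0
G(27) = mex{0,0,3,2} = 1
G(28) = mex{1,1,0,3} = 2
G(29) = mex{2,0,1,0} = 3
G(30) = mex{3,1,0,1} = 2
P-positions are exactly the n with G(n) = 0.

0, 2, 8, 10, 16, 18, 24, 26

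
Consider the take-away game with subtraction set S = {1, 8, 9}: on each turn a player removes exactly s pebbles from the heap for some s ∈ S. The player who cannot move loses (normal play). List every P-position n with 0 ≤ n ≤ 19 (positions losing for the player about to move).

0, 2, 4, 6, 16, 18

G(0) = 0
G(1) = mex{0} = 1
G(2) = mex{1} = 0
G(3) = mex{0} = 1
G(4) = mex{1} = 0
G(5) = mex{0} = 1
G(6) = mex{1} = 0
G(7) = mex{0} = 1
G(8) = mex{1,0} = 2
G(9) = mex{2,1,0} = 3
G(10) = mex{3,0,1} = 2
G(11) = mex{2,1,0} = 3
G(12) = mex{3,0,1} = 2
G(13) = mex{2,1,0} = 3
G(14) = mex{3,0,1} = 2
G(15) = mex{2,1,0} = 3
G(16) = mex{3,2,1} = 0
G(17) = mex{0,3,2} = 1
G(18) = mex{1,2,3} = 0
G(19) = mex{0,3,2} = 1
P-positions are exactly the n with G(n) = 0.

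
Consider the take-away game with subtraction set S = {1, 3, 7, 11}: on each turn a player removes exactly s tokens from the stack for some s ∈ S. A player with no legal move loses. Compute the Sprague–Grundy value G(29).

1

G(0) = 0
G(1) = mex{0} = 1
G(2) = mex{1} = 0
G(3) = mex{0,0} = 1
G(4) = mex{1,1} = 0
G(5) = mex{0,0} = 1
G(6) = mex{1,1} = 0
G(7) = mex{0,0,0} = 1
G(8) = mex{1,1,1} = 0
G(9) = mex{0,0,0} = 1
G(10) = mex{1,1,1} = 0
G(11) = mex{0,0,0,0} = 1
G(12) = mex{1,1,1,1} = 0
G(13) = mex{0,0,0,0} = 1
G(14) = mex{1,1,1,1} = 0
G(15) = mex{0,0,0,0} = 1
G(16) = mex{1,1,1,1} = 0
G(17) = mex{0,0,0,0} = 1
G(18) = mex{1,1,1,1} = 0
G(19) = mex{0,0,0,0} = 1
G(20) = mex{1,1,1,1} = 0
G(21) = mex{0,0,0,0} = 1
G(22) = mex{1,1,1,1} = 0
G(23) = mex{0,0,0,0} = 1
G(24) = mex{1,1,1,1} = 0
G(25) = mex{0,0,0,0} = 1
G(26) = mex{1,1,1,1} = 0
G(27) = mex{0,0,0,0} = 1
G(28) = mex{1,1,1,1} = 0
G(29) = mex{0,0,0,0} = 1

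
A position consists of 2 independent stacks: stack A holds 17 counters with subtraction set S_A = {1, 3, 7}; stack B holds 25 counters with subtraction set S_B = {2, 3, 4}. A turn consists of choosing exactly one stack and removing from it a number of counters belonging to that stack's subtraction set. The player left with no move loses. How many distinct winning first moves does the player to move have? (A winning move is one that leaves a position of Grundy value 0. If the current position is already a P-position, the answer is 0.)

Stack A, S = {1, 3, 7}:
n :  0  1  2  3  4  5  6  7  8  9 10 11 12 13 14 15 16 17
G :  0  1  0  1  0  1  0  1  0  1  0  1  0  1  0  1  0  1
G_A(17) = 1.
Stack B, S = {2, 3, 4}:
n :  0  1  2  3  4  5  6  7  8  9 10 11 12 13 14 15 16 17 18 19 20 21 22 23 24 25
G :  0  0  1  1  2  2  0  0  1  1  2  2  0  0  1  1  2  2  0  0  1  1  2  2  0  0
G_B(25) = 0.
Combined Grundy value = 1 ⊕ 0 = 1.
A winning move leaves total XOR = 0, i.e. changes one component's Grundy value g to g ⊕ X where X is the current total.
Stack A: need g' = 1⊕1 = 0. Options: 17−1→G=0, 17−3→G=0, 17−7→G=0. Hits: 3.
Stack B: need g' = 0⊕1 = 1. Options: 25−2→G=2, 25−3→G=2, 25−4→G=1. Hits: 1.

4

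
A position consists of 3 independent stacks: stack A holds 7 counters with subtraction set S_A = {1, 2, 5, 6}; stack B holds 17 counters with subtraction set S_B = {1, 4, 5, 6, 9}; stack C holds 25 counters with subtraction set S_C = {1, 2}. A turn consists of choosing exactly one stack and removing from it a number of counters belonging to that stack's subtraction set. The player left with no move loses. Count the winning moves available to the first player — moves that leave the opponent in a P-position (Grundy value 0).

4

Stack A, S = {1, 2, 5, 6}:
G(0) = 0
G(1) = mex{0} = 1
G(2) = mex{1,0} = 2
G(3) = mex{2,1} = 0
G(4) = mex{0,2} = 1
G(5) = mex{1,0,0} = 2
G(6) = mex{2,1,1,0} = 3
G(7) = mex{3,2,2,1} = 0
G_A(7) = 0.
Stack B, S = {1, 4, 5, 6, 9}:
n :  0  1  2  3  4  5  6  7  8  9 10 11 12 13 14 15 16 17
G :  0  1  0  1  2  3  2  3  4  5  0  1  0  1  2  3  2  3
G_B(17) = 3.
Stack C, S = {1, 2}:
G(0) = 0
G(1) = mex{0} = 1
G(2) = mex{1,0} = 2
G(3) = mex{2,1} = 0
G(4) = mex{0,2} = 1
G(5) = mex{1,0} = 2
G(6) = mex{2,1} = 0
G(7) = mex{0,2} = 1
G(8) = mex{1,0} = 2
G(9) = mex{2,1} = 0
G(10) = mex{0,2} = 1
G(11) = mex{1,0} = 2
G(12) = mex{2,1} = 0
G(13) = mex{0,2} = 1
G(14) = mex{1,0} = 2
G(15) = mex{2,1} = 0
G(16) = mex{0,2} = 1
G(17) = mex{1,0} = 2
G(18) = mex{2,1} = 0
G(19) = mex{0,2} = 1
G(20) = mex{1,0} = 2
G(21) = mex{2,1} = 0
G(22) = mex{0,2} = 1
G(23) = mex{1,0} = 2
G(24) = mex{2,1} = 0
G(25) = mex{0,2} = 1
G_C(25) = 1.
Combined Grundy value = 0 ⊕ 3 ⊕ 1 = 2.
A winning move leaves total XOR = 0, i.e. changes one component's Grundy value g to g ⊕ X where X is the current total.
Stack A: need g' = 0⊕2 = 2. Options: 7−1→G=3, 7−2→G=2, 7−5→G=2, 7−6→G=1. Hits: 2.
Stack B: need g' = 3⊕2 = 1. Options: 17−1→G=2, 17−4→G=1, 17−5→G=0, 17−6→G=1, 17−9→G=4. Hits: 2.
Stack C: need g' = 1⊕2 = 3. Options: 25−1→G=0, 25−2→G=2. Hits: 0.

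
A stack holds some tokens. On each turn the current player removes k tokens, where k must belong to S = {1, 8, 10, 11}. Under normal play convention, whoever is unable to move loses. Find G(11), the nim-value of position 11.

2

n :  0  1  2  3  4  5  6  7  8  9 10 11
G :  0  1  0  1  0  1  0  1  2  0  1  2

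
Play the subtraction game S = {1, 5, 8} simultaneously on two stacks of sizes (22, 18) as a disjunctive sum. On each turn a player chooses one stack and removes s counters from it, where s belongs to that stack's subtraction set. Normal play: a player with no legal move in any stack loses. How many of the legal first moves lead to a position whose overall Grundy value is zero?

All stacks use S = {1, 5, 8}:
G(0) = 0
G(1) = mex{0} = 1
G(2) = mex{1} = 0
G(3) = mex{0} = 1
G(4) = mex{1} = 0
G(5) = mex{0,0} = 1
G(6) = mex{1,1} = 0
G(7) = mex{0,0} = 1
G(8) = mex{1,1,0} = 2
G(9) = mex{2,0,1} = 3
G(10) = mex{3,1,0} = 2
G(11) = mex{2,0,1} = 3
G(12) = mex{3,1,0} = 2
G(13) = mex{2,2,1} = 0
G(14) = mex{0,3,0} = 1
G(15) = mex{1,2,1} = 0
G(16) = mex{0,3,2} = 1
G(17) = mex{1,2,3} = 0
G(18) = mex{0,0,2} = 1
G(19) = mex{1,1,3} = 0
G(20) = mex{0,0,2} = 1
G(21) = mex{1,1,0} = 2
G(22) = mex{2,0,1} = 3
Stack A: G(22) = 3.
Stack B: G(18) = 1.
Combined Grundy value = 3 ⊕ 1 = 2.
A winning move leaves total XOR = 0, i.e. changes one component's Grundy value g to g ⊕ X where X is the current total.
Stack A: need g' = 3⊕2 = 1. Options: 22−1→G=2, 22−5→G=0, 22−8→G=1. Hits: 1.
Stack B: need g' = 1⊕2 = 3. Options: 18−1→G=0, 18−5→G=0, 18−8→G=2. Hits: 0.

1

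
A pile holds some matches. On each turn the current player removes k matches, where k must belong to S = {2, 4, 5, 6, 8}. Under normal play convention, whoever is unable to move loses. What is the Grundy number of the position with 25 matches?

G(0) = 0
G(1) = mex{} = 0
G(2) = mex{0} = 1
G(3) = mex{0} = 1
G(4) = mex{1,0} = 2
G(5) = mex{1,0,0} = 2
G(6) = mex{2,1,0,0} = 3
G(7) = mex{2,1,1,0} = 3
G(8) = mex{3,2,1,1,0} = 4
G(9) = mex{3,2,2,1,0} = 4
G(10) = mex{4,3,2,2,1} = 0
G(11) = mex{4,3,3,2,1} = 0
G(12) = mex{0,4,3,3,2} = 1
G(13) = mex{0,4,4,3,2} = 1
G(14) = mex{1,0,4,4,3} = 2
G(15) = mex{1,0,0,4,3} = 2
G(16) = mex{2,1,0,0,4} = 3
G(17) = mex{2,1,1,0,4} = 3
G(18) = mex{3,2,1,1,0} = 4
G(19) = mex{3,2,2,1,0} = 4
G(20) = mex{4,3,2,2,1} = 0
G(21) = mex{4,3,3,2,1} = 0
G(22) = mex{0,4,3,3,2} = 1
G(23) = mex{0,4,4,3,2} = 1
G(24) = mex{1,0,4,4,3} = 2
G(25) = mex{1,0,0,4,3} = 2

2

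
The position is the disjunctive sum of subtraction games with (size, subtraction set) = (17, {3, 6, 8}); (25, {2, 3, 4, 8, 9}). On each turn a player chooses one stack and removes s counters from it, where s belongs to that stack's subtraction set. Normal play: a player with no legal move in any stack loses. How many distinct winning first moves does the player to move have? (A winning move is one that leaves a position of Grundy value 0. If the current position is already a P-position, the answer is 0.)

Stack A, S = {3, 6, 8}:
G(0) = 0
G(1) = mex{} = 0
G(2) = mex{} = 0
G(3) = mex{0} = 1
G(4) = mex{0} = 1
G(5) = mex{0} = 1
G(6) = mex{1,0} = 2
G(7) = mex{1,0} = 2
G(8) = mex{1,0,0} = 2
G(9) = mex{2,1,0} = 3
G(10) = mex{2,1,0} = 3
G(11) = mex{2,1,1} = 0
G(12) = mex{3,2,1} = 0
G(13) = mex{3,2,1} = 0
G(14) = mex{0,2,2} = 1
G(15) = mex{0,3,2} = 1
G(16) = mex{0,3,2} = 1
G(17) = mex{1,0,3} = 2
G_A(17) = 2.
Stack B, S = {2, 3, 4, 8, 9}:
G(0) = 0
G(1) = mex{} = 0
G(2) = mex{0} = 1
G(3) = mex{0,0} = 1
G(4) = mex{1,0,0} = 2
G(5) = mex{1,1,0} = 2
G(6) = mex{2,1,1} = 0
G(7) = mex{2,2,1} = 0
G(8) = mex{0,2,2,0} = 1
G(9) = mex{0,0,2,0,0} = 1
G(10) = mex{1,0,0,1,0} = 2
G(11) = mex{1,1,0,1,1} = 2
G(12) = mex{2,1,1,2,1} = 0
G(13) = mex{2,2,1,2,2} = 0
G(14) = mex{0,2,2,0,2} = 1
G(15) = mex{0,0,2,0,0} = 1
G(16) = mex{1,0,0,1,0} = 2
G(17) = mex{1,1,0,1,1} = 2
G(18) = mex{2,1,1,2,1} = 0
G(19) = mex{2,2,1,2,2} = 0
G(20) = mex{0,2,2,0,2} = 1
G(21) = mex{0,0,2,0,0} = 1
G(22) = mex{1,0,0,1,0} = 2
G(23) = mex{1,1,0,1,1} = 2
G(24) = mex{2,1,1,2,1} = 0
G(25) = mex{2,2,1,2,2} = 0
G_B(25) = 0.
Combined Grundy value = 2 ⊕ 0 = 2.
A winning move leaves total XOR = 0, i.e. changes one component's Grundy value g to g ⊕ X where X is the current total.
Stack A: need g' = 2⊕2 = 0. Options: 17−3→G=1, 17−6→G=0, 17−8→G=3. Hits: 1.
Stack B: need g' = 0⊕2 = 2. Options: 25−2→G=2, 25−3→G=2, 25−4→G=1, 25−8→G=2, 25−9→G=2. Hits: 4.

5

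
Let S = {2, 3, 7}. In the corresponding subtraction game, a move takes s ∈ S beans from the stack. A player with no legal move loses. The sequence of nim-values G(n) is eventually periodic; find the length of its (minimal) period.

G(0) = 0
G(1) = mex{} = 0
G(2) = mex{0} = 1
G(3) = mex{0,0} = 1
G(4) = mex{1,0} = 2
G(5) = mex{1,1} = 0
G(6) = mex{2,1} = 0
G(7) = mex{0,2,0} = 1
G(8) = mex{0,0,0} = 1
G(9) = mex{1,0,1} = 2
G(10) = mex{1,1,1} = 0
G(11) = mex{2,1,2} = 0
G(12) = mex{0,2,0} = 1
G(13) = mex{0,0,0} = 1
G(14) = mex{1,0,1} = 2
G(n+5) = G(n) holds for n = 0,…,6 (a full window of length max(S) = 7), so the sequence is purely periodic with period 5.

5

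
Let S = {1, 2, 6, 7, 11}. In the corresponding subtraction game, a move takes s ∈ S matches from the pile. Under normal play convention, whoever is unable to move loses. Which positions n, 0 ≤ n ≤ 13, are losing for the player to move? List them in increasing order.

0, 3, 8, 12

G(0) = 0
G(1) = mex{0} = 1
G(2) = mex{1,0} = 2
G(3) = mex{2,1} = 0
G(4) = mex{0,2} = 1
G(5) = mex{1,0} = 2
G(6) = mex{2,1,0} = 3
G(7) = mex{3,2,1,0} = 4
G(8) = mex{4,3,2,1} = 0
G(9) = mex{0,4,0,2} = 1
G(10) = mex{1,0,1,0} = 2
G(11) = mex{2,1,2,1,0} = 3
G(12) = mex{3,2,3,2,1} = 0
G(13) = mex{0,3,4,3,2} = 1
P-positions are exactly the n with G(n) = 0.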